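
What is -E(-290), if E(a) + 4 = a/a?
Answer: 3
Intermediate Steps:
E(a) = -3 (E(a) = -4 + a/a = -4 + 1 = -3)
-E(-290) = -1*(-3) = 3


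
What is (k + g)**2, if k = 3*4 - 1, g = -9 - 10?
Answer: 64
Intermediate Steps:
g = -19
k = 11 (k = 12 - 1 = 11)
(k + g)**2 = (11 - 19)**2 = (-8)**2 = 64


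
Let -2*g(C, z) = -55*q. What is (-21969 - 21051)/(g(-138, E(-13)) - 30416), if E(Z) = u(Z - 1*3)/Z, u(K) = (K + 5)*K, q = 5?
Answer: 86040/60557 ≈ 1.4208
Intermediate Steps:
u(K) = K*(5 + K) (u(K) = (5 + K)*K = K*(5 + K))
E(Z) = (-3 + Z)*(2 + Z)/Z (E(Z) = ((Z - 1*3)*(5 + (Z - 1*3)))/Z = ((Z - 3)*(5 + (Z - 3)))/Z = ((-3 + Z)*(5 + (-3 + Z)))/Z = ((-3 + Z)*(2 + Z))/Z = (-3 + Z)*(2 + Z)/Z)
g(C, z) = 275/2 (g(C, z) = -(-55)*5/2 = -1/2*(-275) = 275/2)
(-21969 - 21051)/(g(-138, E(-13)) - 30416) = (-21969 - 21051)/(275/2 - 30416) = -43020/(-60557/2) = -43020*(-2/60557) = 86040/60557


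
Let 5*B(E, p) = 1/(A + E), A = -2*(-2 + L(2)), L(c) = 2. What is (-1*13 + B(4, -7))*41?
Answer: -10619/20 ≈ -530.95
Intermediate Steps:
A = 0 (A = -2*(-2 + 2) = -2*0 = 0)
B(E, p) = 1/(5*E) (B(E, p) = 1/(5*(0 + E)) = 1/(5*E))
(-1*13 + B(4, -7))*41 = (-1*13 + (1/5)/4)*41 = (-13 + (1/5)*(1/4))*41 = (-13 + 1/20)*41 = -259/20*41 = -10619/20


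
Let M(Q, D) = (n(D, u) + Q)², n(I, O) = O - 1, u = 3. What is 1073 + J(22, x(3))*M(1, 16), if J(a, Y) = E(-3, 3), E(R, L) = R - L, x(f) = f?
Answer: 1019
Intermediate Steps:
n(I, O) = -1 + O
J(a, Y) = -6 (J(a, Y) = -3 - 1*3 = -3 - 3 = -6)
M(Q, D) = (2 + Q)² (M(Q, D) = ((-1 + 3) + Q)² = (2 + Q)²)
1073 + J(22, x(3))*M(1, 16) = 1073 - 6*(2 + 1)² = 1073 - 6*3² = 1073 - 6*9 = 1073 - 54 = 1019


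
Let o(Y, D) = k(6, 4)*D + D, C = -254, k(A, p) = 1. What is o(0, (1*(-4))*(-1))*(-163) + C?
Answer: -1558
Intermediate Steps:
o(Y, D) = 2*D (o(Y, D) = 1*D + D = D + D = 2*D)
o(0, (1*(-4))*(-1))*(-163) + C = (2*((1*(-4))*(-1)))*(-163) - 254 = (2*(-4*(-1)))*(-163) - 254 = (2*4)*(-163) - 254 = 8*(-163) - 254 = -1304 - 254 = -1558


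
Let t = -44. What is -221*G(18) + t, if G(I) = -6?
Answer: 1282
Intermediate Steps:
-221*G(18) + t = -221*(-6) - 44 = 1326 - 44 = 1282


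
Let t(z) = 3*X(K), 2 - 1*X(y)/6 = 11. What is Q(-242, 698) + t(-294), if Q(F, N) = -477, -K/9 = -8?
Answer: -639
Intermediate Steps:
K = 72 (K = -9*(-8) = 72)
X(y) = -54 (X(y) = 12 - 6*11 = 12 - 66 = -54)
t(z) = -162 (t(z) = 3*(-54) = -162)
Q(-242, 698) + t(-294) = -477 - 162 = -639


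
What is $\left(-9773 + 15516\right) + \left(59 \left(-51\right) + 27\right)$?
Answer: $2761$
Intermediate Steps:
$\left(-9773 + 15516\right) + \left(59 \left(-51\right) + 27\right) = 5743 + \left(-3009 + 27\right) = 5743 - 2982 = 2761$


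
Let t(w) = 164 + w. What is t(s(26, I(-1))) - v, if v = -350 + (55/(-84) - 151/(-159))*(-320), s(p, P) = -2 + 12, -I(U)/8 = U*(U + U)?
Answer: 688252/1113 ≈ 618.38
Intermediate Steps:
I(U) = -16*U**2 (I(U) = -8*U*(U + U) = -8*U*2*U = -16*U**2)
s(p, P) = 10
v = -494590/1113 (v = -350 + (55*(-1/84) - 151*(-1/159))*(-320) = -350 + (-55/84 + 151/159)*(-320) = -350 + (1313/4452)*(-320) = -350 - 105040/1113 = -494590/1113 ≈ -444.38)
t(s(26, I(-1))) - v = (164 + 10) - 1*(-494590/1113) = 174 + 494590/1113 = 688252/1113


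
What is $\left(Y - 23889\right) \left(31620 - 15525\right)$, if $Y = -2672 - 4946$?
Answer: $-507105165$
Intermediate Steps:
$Y = -7618$
$\left(Y - 23889\right) \left(31620 - 15525\right) = \left(-7618 - 23889\right) \left(31620 - 15525\right) = \left(-31507\right) 16095 = -507105165$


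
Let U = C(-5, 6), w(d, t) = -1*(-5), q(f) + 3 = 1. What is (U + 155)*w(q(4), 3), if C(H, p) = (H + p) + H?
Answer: 755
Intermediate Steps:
q(f) = -2 (q(f) = -3 + 1 = -2)
C(H, p) = p + 2*H
w(d, t) = 5
U = -4 (U = 6 + 2*(-5) = 6 - 10 = -4)
(U + 155)*w(q(4), 3) = (-4 + 155)*5 = 151*5 = 755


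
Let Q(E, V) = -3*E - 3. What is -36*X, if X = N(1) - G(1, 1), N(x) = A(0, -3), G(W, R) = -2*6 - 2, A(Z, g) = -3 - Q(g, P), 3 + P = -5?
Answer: -180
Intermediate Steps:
P = -8 (P = -3 - 5 = -8)
Q(E, V) = -3 - 3*E
A(Z, g) = 3*g (A(Z, g) = -3 - (-3 - 3*g) = -3 + (3 + 3*g) = 3*g)
G(W, R) = -14 (G(W, R) = -12 - 2 = -14)
N(x) = -9 (N(x) = 3*(-3) = -9)
X = 5 (X = -9 - 1*(-14) = -9 + 14 = 5)
-36*X = -36*5 = -180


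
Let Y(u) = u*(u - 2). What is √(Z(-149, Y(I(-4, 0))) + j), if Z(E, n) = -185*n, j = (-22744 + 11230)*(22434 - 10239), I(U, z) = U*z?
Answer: 3*I*√15601470 ≈ 11850.0*I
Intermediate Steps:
Y(u) = u*(-2 + u)
j = -140413230 (j = -11514*12195 = -140413230)
√(Z(-149, Y(I(-4, 0))) + j) = √(-185*(-4*0)*(-2 - 4*0) - 140413230) = √(-0*(-2 + 0) - 140413230) = √(-0*(-2) - 140413230) = √(-185*0 - 140413230) = √(0 - 140413230) = √(-140413230) = 3*I*√15601470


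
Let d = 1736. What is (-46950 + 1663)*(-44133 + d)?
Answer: 1920032939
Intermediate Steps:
(-46950 + 1663)*(-44133 + d) = (-46950 + 1663)*(-44133 + 1736) = -45287*(-42397) = 1920032939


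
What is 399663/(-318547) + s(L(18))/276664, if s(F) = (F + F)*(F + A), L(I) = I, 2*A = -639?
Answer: -57014936685/44065243604 ≈ -1.2939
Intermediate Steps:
A = -639/2 (A = (1/2)*(-639) = -639/2 ≈ -319.50)
s(F) = 2*F*(-639/2 + F) (s(F) = (F + F)*(F - 639/2) = (2*F)*(-639/2 + F) = 2*F*(-639/2 + F))
399663/(-318547) + s(L(18))/276664 = 399663/(-318547) + (18*(-639 + 2*18))/276664 = 399663*(-1/318547) + (18*(-639 + 36))*(1/276664) = -399663/318547 + (18*(-603))*(1/276664) = -399663/318547 - 10854*1/276664 = -399663/318547 - 5427/138332 = -57014936685/44065243604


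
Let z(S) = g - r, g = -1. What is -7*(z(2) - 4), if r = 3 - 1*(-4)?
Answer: 84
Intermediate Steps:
r = 7 (r = 3 + 4 = 7)
z(S) = -8 (z(S) = -1 - 1*7 = -1 - 7 = -8)
-7*(z(2) - 4) = -7*(-8 - 4) = -7*(-12) = 84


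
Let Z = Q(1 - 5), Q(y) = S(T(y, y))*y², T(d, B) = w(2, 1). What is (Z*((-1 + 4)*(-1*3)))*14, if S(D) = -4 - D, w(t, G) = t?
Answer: 12096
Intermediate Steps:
T(d, B) = 2
Q(y) = -6*y² (Q(y) = (-4 - 1*2)*y² = (-4 - 2)*y² = -6*y²)
Z = -96 (Z = -6*(1 - 5)² = -6*(-4)² = -6*16 = -96)
(Z*((-1 + 4)*(-1*3)))*14 = -96*(-1 + 4)*(-1*3)*14 = -288*(-3)*14 = -96*(-9)*14 = 864*14 = 12096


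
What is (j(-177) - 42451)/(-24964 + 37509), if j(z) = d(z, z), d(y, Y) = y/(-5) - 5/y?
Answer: -37537781/11102325 ≈ -3.3811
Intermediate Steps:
d(y, Y) = -5/y - y/5 (d(y, Y) = y*(-⅕) - 5/y = -y/5 - 5/y = -5/y - y/5)
j(z) = -5/z - z/5
(j(-177) - 42451)/(-24964 + 37509) = ((-5/(-177) - ⅕*(-177)) - 42451)/(-24964 + 37509) = ((-5*(-1/177) + 177/5) - 42451)/12545 = ((5/177 + 177/5) - 42451)*(1/12545) = (31354/885 - 42451)*(1/12545) = -37537781/885*1/12545 = -37537781/11102325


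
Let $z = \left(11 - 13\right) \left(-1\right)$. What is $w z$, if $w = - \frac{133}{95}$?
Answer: $- \frac{14}{5} \approx -2.8$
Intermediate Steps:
$w = - \frac{7}{5}$ ($w = \left(-133\right) \frac{1}{95} = - \frac{7}{5} \approx -1.4$)
$z = 2$ ($z = \left(-2\right) \left(-1\right) = 2$)
$w z = \left(- \frac{7}{5}\right) 2 = - \frac{14}{5}$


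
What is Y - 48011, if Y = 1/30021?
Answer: -1441338230/30021 ≈ -48011.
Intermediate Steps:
Y = 1/30021 ≈ 3.3310e-5
Y - 48011 = 1/30021 - 48011 = -1441338230/30021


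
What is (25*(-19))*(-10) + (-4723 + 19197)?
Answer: 19224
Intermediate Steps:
(25*(-19))*(-10) + (-4723 + 19197) = -475*(-10) + 14474 = 4750 + 14474 = 19224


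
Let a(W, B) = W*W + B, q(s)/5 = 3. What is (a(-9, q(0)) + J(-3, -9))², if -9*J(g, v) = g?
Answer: 83521/9 ≈ 9280.1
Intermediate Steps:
J(g, v) = -g/9
q(s) = 15 (q(s) = 5*3 = 15)
a(W, B) = B + W² (a(W, B) = W² + B = B + W²)
(a(-9, q(0)) + J(-3, -9))² = ((15 + (-9)²) - ⅑*(-3))² = ((15 + 81) + ⅓)² = (96 + ⅓)² = (289/3)² = 83521/9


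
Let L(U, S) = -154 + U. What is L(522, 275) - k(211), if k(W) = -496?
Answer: 864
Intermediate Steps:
L(522, 275) - k(211) = (-154 + 522) - 1*(-496) = 368 + 496 = 864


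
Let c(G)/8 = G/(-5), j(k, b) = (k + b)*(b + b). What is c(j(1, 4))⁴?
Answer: 16777216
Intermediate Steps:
j(k, b) = 2*b*(b + k) (j(k, b) = (b + k)*(2*b) = 2*b*(b + k))
c(G) = -8*G/5 (c(G) = 8*(G/(-5)) = 8*(G*(-⅕)) = 8*(-G/5) = -8*G/5)
c(j(1, 4))⁴ = (-16*4*(4 + 1)/5)⁴ = (-16*4*5/5)⁴ = (-8/5*40)⁴ = (-64)⁴ = 16777216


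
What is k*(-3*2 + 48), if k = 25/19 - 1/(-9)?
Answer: 3416/57 ≈ 59.930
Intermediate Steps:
k = 244/171 (k = 25*(1/19) - 1*(-⅑) = 25/19 + ⅑ = 244/171 ≈ 1.4269)
k*(-3*2 + 48) = 244*(-3*2 + 48)/171 = 244*(-6 + 48)/171 = (244/171)*42 = 3416/57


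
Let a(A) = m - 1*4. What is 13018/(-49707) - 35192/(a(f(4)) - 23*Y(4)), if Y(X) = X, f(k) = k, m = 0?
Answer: 72834959/198828 ≈ 366.32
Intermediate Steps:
a(A) = -4 (a(A) = 0 - 1*4 = 0 - 4 = -4)
13018/(-49707) - 35192/(a(f(4)) - 23*Y(4)) = 13018/(-49707) - 35192/(-4 - 23*4) = 13018*(-1/49707) - 35192/(-4 - 92) = -13018/49707 - 35192/(-96) = -13018/49707 - 35192*(-1/96) = -13018/49707 + 4399/12 = 72834959/198828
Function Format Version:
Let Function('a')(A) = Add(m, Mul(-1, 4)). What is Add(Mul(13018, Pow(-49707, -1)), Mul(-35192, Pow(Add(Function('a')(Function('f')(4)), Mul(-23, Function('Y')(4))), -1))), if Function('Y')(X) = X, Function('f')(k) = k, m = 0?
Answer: Rational(72834959, 198828) ≈ 366.32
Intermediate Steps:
Function('a')(A) = -4 (Function('a')(A) = Add(0, Mul(-1, 4)) = Add(0, -4) = -4)
Add(Mul(13018, Pow(-49707, -1)), Mul(-35192, Pow(Add(Function('a')(Function('f')(4)), Mul(-23, Function('Y')(4))), -1))) = Add(Mul(13018, Pow(-49707, -1)), Mul(-35192, Pow(Add(-4, Mul(-23, 4)), -1))) = Add(Mul(13018, Rational(-1, 49707)), Mul(-35192, Pow(Add(-4, -92), -1))) = Add(Rational(-13018, 49707), Mul(-35192, Pow(-96, -1))) = Add(Rational(-13018, 49707), Mul(-35192, Rational(-1, 96))) = Add(Rational(-13018, 49707), Rational(4399, 12)) = Rational(72834959, 198828)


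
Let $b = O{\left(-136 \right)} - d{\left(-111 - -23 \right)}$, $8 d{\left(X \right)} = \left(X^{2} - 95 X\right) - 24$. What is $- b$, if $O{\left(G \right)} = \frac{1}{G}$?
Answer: $\frac{273361}{136} \approx 2010.0$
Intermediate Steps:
$d{\left(X \right)} = -3 - \frac{95 X}{8} + \frac{X^{2}}{8}$ ($d{\left(X \right)} = \frac{\left(X^{2} - 95 X\right) - 24}{8} = \frac{-24 + X^{2} - 95 X}{8} = -3 - \frac{95 X}{8} + \frac{X^{2}}{8}$)
$b = - \frac{273361}{136}$ ($b = \frac{1}{-136} - \left(-3 - \frac{95 \left(-111 - -23\right)}{8} + \frac{\left(-111 - -23\right)^{2}}{8}\right) = - \frac{1}{136} - \left(-3 - \frac{95 \left(-111 + 23\right)}{8} + \frac{\left(-111 + 23\right)^{2}}{8}\right) = - \frac{1}{136} - \left(-3 - -1045 + \frac{\left(-88\right)^{2}}{8}\right) = - \frac{1}{136} - \left(-3 + 1045 + \frac{1}{8} \cdot 7744\right) = - \frac{1}{136} - \left(-3 + 1045 + 968\right) = - \frac{1}{136} - 2010 = - \frac{273361}{136} \approx -2010.0$)
$- b = \left(-1\right) \left(- \frac{273361}{136}\right) = \frac{273361}{136}$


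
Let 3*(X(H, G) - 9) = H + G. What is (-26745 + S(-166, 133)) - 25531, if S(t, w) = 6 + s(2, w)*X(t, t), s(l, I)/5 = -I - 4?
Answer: 52115/3 ≈ 17372.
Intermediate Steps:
X(H, G) = 9 + G/3 + H/3 (X(H, G) = 9 + (H + G)/3 = 9 + (G + H)/3 = 9 + (G/3 + H/3) = 9 + G/3 + H/3)
s(l, I) = -20 - 5*I (s(l, I) = 5*(-I - 4) = 5*(-4 - I) = -20 - 5*I)
S(t, w) = 6 + (-20 - 5*w)*(9 + 2*t/3) (S(t, w) = 6 + (-20 - 5*w)*(9 + t/3 + t/3) = 6 + (-20 - 5*w)*(9 + 2*t/3))
(-26745 + S(-166, 133)) - 25531 = (-26745 + (6 - 5*(4 + 133)*(27 + 2*(-166))/3)) - 25531 = (-26745 + (6 - 5/3*137*(27 - 332))) - 25531 = (-26745 + (6 - 5/3*137*(-305))) - 25531 = (-26745 + (6 + 208925/3)) - 25531 = (-26745 + 208943/3) - 25531 = 128708/3 - 25531 = 52115/3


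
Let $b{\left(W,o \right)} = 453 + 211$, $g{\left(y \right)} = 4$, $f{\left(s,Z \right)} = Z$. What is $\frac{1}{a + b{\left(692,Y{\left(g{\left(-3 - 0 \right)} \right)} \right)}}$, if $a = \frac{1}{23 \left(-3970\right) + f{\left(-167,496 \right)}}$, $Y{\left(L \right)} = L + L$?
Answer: $\frac{90814}{60300495} \approx 0.001506$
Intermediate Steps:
$Y{\left(L \right)} = 2 L$
$a = - \frac{1}{90814}$ ($a = \frac{1}{23 \left(-3970\right) + 496} = \frac{1}{-91310 + 496} = \frac{1}{-90814} = - \frac{1}{90814} \approx -1.1012 \cdot 10^{-5}$)
$b{\left(W,o \right)} = 664$
$\frac{1}{a + b{\left(692,Y{\left(g{\left(-3 - 0 \right)} \right)} \right)}} = \frac{1}{- \frac{1}{90814} + 664} = \frac{1}{\frac{60300495}{90814}} = \frac{90814}{60300495}$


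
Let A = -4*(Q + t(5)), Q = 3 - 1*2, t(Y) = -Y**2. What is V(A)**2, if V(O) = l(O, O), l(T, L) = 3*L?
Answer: 82944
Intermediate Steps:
Q = 1 (Q = 3 - 2 = 1)
A = 96 (A = -4*(1 - 1*5**2) = -4*(1 - 1*25) = -4*(1 - 25) = -4*(-24) = 96)
V(O) = 3*O
V(A)**2 = (3*96)**2 = 288**2 = 82944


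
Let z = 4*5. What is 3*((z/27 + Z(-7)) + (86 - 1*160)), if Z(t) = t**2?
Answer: -655/9 ≈ -72.778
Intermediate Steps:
z = 20
3*((z/27 + Z(-7)) + (86 - 1*160)) = 3*((20/27 + (-7)**2) + (86 - 1*160)) = 3*((20*(1/27) + 49) + (86 - 160)) = 3*((20/27 + 49) - 74) = 3*(1343/27 - 74) = 3*(-655/27) = -655/9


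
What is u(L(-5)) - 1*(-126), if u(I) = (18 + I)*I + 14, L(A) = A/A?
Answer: 159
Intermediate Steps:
L(A) = 1
u(I) = 14 + I*(18 + I) (u(I) = I*(18 + I) + 14 = 14 + I*(18 + I))
u(L(-5)) - 1*(-126) = (14 + 1² + 18*1) - 1*(-126) = (14 + 1 + 18) + 126 = 33 + 126 = 159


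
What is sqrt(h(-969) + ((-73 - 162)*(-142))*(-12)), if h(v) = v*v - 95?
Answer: sqrt(538426) ≈ 733.78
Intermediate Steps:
h(v) = -95 + v**2 (h(v) = v**2 - 95 = -95 + v**2)
sqrt(h(-969) + ((-73 - 162)*(-142))*(-12)) = sqrt((-95 + (-969)**2) + ((-73 - 162)*(-142))*(-12)) = sqrt((-95 + 938961) - 235*(-142)*(-12)) = sqrt(938866 + 33370*(-12)) = sqrt(938866 - 400440) = sqrt(538426)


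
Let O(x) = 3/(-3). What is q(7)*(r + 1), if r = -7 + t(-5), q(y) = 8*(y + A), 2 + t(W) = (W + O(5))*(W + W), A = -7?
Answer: 0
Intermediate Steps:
O(x) = -1 (O(x) = 3*(-⅓) = -1)
t(W) = -2 + 2*W*(-1 + W) (t(W) = -2 + (W - 1)*(W + W) = -2 + (-1 + W)*(2*W) = -2 + 2*W*(-1 + W))
q(y) = -56 + 8*y (q(y) = 8*(y - 7) = 8*(-7 + y) = -56 + 8*y)
r = 51 (r = -7 + (-2 - 2*(-5) + 2*(-5)²) = -7 + (-2 + 10 + 2*25) = -7 + (-2 + 10 + 50) = -7 + 58 = 51)
q(7)*(r + 1) = (-56 + 8*7)*(51 + 1) = (-56 + 56)*52 = 0*52 = 0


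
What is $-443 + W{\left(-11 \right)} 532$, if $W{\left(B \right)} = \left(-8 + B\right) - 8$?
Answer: $-14807$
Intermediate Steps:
$W{\left(B \right)} = -16 + B$
$-443 + W{\left(-11 \right)} 532 = -443 + \left(-16 - 11\right) 532 = -443 - 14364 = -14807$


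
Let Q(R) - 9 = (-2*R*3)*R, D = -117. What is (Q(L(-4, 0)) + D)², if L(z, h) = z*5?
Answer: 6290064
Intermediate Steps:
L(z, h) = 5*z
Q(R) = 9 - 6*R² (Q(R) = 9 + (-2*R*3)*R = 9 + (-6*R)*R = 9 - 6*R²)
(Q(L(-4, 0)) + D)² = ((9 - 6*(5*(-4))²) - 117)² = ((9 - 6*(-20)²) - 117)² = ((9 - 6*400) - 117)² = ((9 - 2400) - 117)² = (-2391 - 117)² = (-2508)² = 6290064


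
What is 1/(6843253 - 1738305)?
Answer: 1/5104948 ≈ 1.9589e-7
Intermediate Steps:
1/(6843253 - 1738305) = 1/5104948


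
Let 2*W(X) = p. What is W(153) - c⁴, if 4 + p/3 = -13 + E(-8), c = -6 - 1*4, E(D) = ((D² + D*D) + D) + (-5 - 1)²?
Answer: -19583/2 ≈ -9791.5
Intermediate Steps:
E(D) = 36 + D + 2*D² (E(D) = ((D² + D²) + D) + (-6)² = (2*D² + D) + 36 = (D + 2*D²) + 36 = 36 + D + 2*D²)
c = -10 (c = -6 - 4 = -10)
p = 417 (p = -12 + 3*(-13 + (36 - 8 + 2*(-8)²)) = -12 + 3*(-13 + (36 - 8 + 2*64)) = -12 + 3*(-13 + (36 - 8 + 128)) = -12 + 3*(-13 + 156) = -12 + 3*143 = -12 + 429 = 417)
W(X) = 417/2 (W(X) = (½)*417 = 417/2)
W(153) - c⁴ = 417/2 - 1*(-10)⁴ = 417/2 - 1*10000 = 417/2 - 10000 = -19583/2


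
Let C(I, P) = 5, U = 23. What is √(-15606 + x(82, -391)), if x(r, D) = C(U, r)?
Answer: I*√15601 ≈ 124.9*I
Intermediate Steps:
x(r, D) = 5
√(-15606 + x(82, -391)) = √(-15606 + 5) = √(-15601) = I*√15601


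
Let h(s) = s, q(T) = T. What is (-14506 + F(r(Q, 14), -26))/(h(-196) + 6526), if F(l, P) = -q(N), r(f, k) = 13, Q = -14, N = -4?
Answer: -2417/1055 ≈ -2.2910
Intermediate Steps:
F(l, P) = 4 (F(l, P) = -1*(-4) = 4)
(-14506 + F(r(Q, 14), -26))/(h(-196) + 6526) = (-14506 + 4)/(-196 + 6526) = -14502/6330 = -14502*1/6330 = -2417/1055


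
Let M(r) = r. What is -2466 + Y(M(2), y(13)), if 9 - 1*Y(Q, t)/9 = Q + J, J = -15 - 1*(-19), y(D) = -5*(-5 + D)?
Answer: -2439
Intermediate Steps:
y(D) = 25 - 5*D
J = 4 (J = -15 + 19 = 4)
Y(Q, t) = 45 - 9*Q (Y(Q, t) = 81 - 9*(Q + 4) = 81 - 9*(4 + Q) = 81 + (-36 - 9*Q) = 45 - 9*Q)
-2466 + Y(M(2), y(13)) = -2466 + (45 - 9*2) = -2466 + (45 - 18) = -2466 + 27 = -2439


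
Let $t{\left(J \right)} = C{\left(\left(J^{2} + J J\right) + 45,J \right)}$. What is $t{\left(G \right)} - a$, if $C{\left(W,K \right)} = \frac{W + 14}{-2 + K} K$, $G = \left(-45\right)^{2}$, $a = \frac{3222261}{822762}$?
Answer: $\frac{1518237489685383}{184938614} \approx 8.2094 \cdot 10^{6}$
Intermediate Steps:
$a = \frac{358029}{91418}$ ($a = 3222261 \cdot \frac{1}{822762} = \frac{358029}{91418} \approx 3.9164$)
$G = 2025$
$C{\left(W,K \right)} = \frac{K \left(14 + W\right)}{-2 + K}$ ($C{\left(W,K \right)} = \frac{14 + W}{-2 + K} K = \frac{K \left(14 + W\right)}{-2 + K}$)
$t{\left(J \right)} = \frac{J \left(59 + 2 J^{2}\right)}{-2 + J}$ ($t{\left(J \right)} = \frac{J \left(14 + \left(\left(J^{2} + J J\right) + 45\right)\right)}{-2 + J} = \frac{J \left(14 + \left(\left(J^{2} + J^{2}\right) + 45\right)\right)}{-2 + J} = \frac{J \left(14 + \left(2 J^{2} + 45\right)\right)}{-2 + J} = \frac{J \left(14 + \left(45 + 2 J^{2}\right)\right)}{-2 + J} = \frac{J \left(59 + 2 J^{2}\right)}{-2 + J}$)
$t{\left(G \right)} - a = \frac{2025 \left(59 + 2 \cdot 2025^{2}\right)}{-2 + 2025} - \frac{358029}{91418} = \frac{2025 \left(59 + 2 \cdot 4100625\right)}{2023} - \frac{358029}{91418} = 2025 \cdot \frac{1}{2023} \left(59 + 8201250\right) - \frac{358029}{91418} = 2025 \cdot \frac{1}{2023} \cdot 8201309 - \frac{358029}{91418} = \frac{16607650725}{2023} - \frac{358029}{91418} = \frac{1518237489685383}{184938614}$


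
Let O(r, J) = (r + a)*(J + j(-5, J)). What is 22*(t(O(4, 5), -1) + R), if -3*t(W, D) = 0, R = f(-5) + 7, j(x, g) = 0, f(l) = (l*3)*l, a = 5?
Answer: 1804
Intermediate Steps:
f(l) = 3*l**2 (f(l) = (3*l)*l = 3*l**2)
R = 82 (R = 3*(-5)**2 + 7 = 3*25 + 7 = 75 + 7 = 82)
O(r, J) = J*(5 + r) (O(r, J) = (r + 5)*(J + 0) = (5 + r)*J = J*(5 + r))
t(W, D) = 0 (t(W, D) = -1/3*0 = 0)
22*(t(O(4, 5), -1) + R) = 22*(0 + 82) = 22*82 = 1804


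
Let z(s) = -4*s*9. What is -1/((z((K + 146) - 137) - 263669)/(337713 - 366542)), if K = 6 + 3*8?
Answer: -28829/265073 ≈ -0.10876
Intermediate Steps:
K = 30 (K = 6 + 24 = 30)
z(s) = -36*s
-1/((z((K + 146) - 137) - 263669)/(337713 - 366542)) = -1/((-36*((30 + 146) - 137) - 263669)/(337713 - 366542)) = -1/((-36*(176 - 137) - 263669)/(-28829)) = -1/((-36*39 - 263669)*(-1/28829)) = -1/((-1404 - 263669)*(-1/28829)) = -1/((-265073*(-1/28829))) = -1/265073/28829 = -1*28829/265073 = -28829/265073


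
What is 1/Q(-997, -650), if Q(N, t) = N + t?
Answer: -1/1647 ≈ -0.00060716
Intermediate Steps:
1/Q(-997, -650) = 1/(-997 - 650) = 1/(-1647) = -1/1647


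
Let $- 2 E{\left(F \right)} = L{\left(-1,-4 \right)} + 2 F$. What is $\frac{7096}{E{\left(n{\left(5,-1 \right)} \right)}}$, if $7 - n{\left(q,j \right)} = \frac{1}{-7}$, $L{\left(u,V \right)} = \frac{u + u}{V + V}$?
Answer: $- \frac{397376}{407} \approx -976.35$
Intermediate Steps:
$L{\left(u,V \right)} = \frac{u}{V}$ ($L{\left(u,V \right)} = \frac{2 u}{2 V} = 2 u \frac{1}{2 V} = \frac{u}{V}$)
$n{\left(q,j \right)} = \frac{50}{7}$ ($n{\left(q,j \right)} = 7 - \frac{1}{-7} = 7 - - \frac{1}{7} = 7 + \frac{1}{7} = \frac{50}{7}$)
$E{\left(F \right)} = - \frac{1}{8} - F$ ($E{\left(F \right)} = - \frac{- \frac{1}{-4} + 2 F}{2} = - \frac{\left(-1\right) \left(- \frac{1}{4}\right) + 2 F}{2} = - \frac{\frac{1}{4} + 2 F}{2} = - \frac{1}{8} - F$)
$\frac{7096}{E{\left(n{\left(5,-1 \right)} \right)}} = \frac{7096}{- \frac{1}{8} - \frac{50}{7}} = \frac{7096}{- \frac{407}{56}} = 7096 \left(- \frac{56}{407}\right) = - \frac{397376}{407}$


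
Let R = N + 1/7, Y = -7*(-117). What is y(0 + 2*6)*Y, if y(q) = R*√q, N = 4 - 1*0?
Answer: 6786*√3 ≈ 11754.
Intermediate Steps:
N = 4 (N = 4 + 0 = 4)
Y = 819
R = 29/7 (R = 4 + 1/7 = 4 + ⅐ = 29/7 ≈ 4.1429)
y(q) = 29*√q/7
y(0 + 2*6)*Y = (29*√(0 + 2*6)/7)*819 = (29*√(0 + 12)/7)*819 = (29*√12/7)*819 = (29*(2*√3)/7)*819 = (58*√3/7)*819 = 6786*√3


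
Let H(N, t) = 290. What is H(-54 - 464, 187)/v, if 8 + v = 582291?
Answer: 290/582283 ≈ 0.00049804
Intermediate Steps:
v = 582283 (v = -8 + 582291 = 582283)
H(-54 - 464, 187)/v = 290/582283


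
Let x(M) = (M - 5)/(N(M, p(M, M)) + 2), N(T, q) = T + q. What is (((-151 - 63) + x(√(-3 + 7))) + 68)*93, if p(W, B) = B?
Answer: -27249/2 ≈ -13625.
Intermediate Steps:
x(M) = (-5 + M)/(2 + 2*M) (x(M) = (M - 5)/((M + M) + 2) = (-5 + M)/(2*M + 2) = (-5 + M)/(2 + 2*M))
(((-151 - 63) + x(√(-3 + 7))) + 68)*93 = (((-151 - 63) + (-5 + √(-3 + 7))/(2*(1 + √(-3 + 7)))) + 68)*93 = ((-214 + (-5 + √4)/(2*(1 + √4))) + 68)*93 = ((-214 + (-5 + 2)/(2*(1 + 2))) + 68)*93 = ((-214 + (½)*(-3)/3) + 68)*93 = ((-214 + (½)*(⅓)*(-3)) + 68)*93 = ((-214 - ½) + 68)*93 = (-429/2 + 68)*93 = -293/2*93 = -27249/2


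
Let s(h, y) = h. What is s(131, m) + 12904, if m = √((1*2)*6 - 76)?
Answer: 13035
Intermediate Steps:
m = 8*I (m = √(2*6 - 76) = √(12 - 76) = √(-64) = 8*I ≈ 8.0*I)
s(131, m) + 12904 = 131 + 12904 = 13035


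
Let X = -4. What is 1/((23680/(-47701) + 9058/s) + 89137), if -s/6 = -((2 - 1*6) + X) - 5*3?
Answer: 143103/12786563618 ≈ 1.1192e-5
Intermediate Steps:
s = 42 (s = -6*(-((2 - 1*6) - 4) - 5*3) = -6*(-((2 - 6) - 4) - 15) = -6*(-(-4 - 4) - 15) = -6*(-1*(-8) - 15) = -6*(8 - 15) = -6*(-7) = 42)
1/((23680/(-47701) + 9058/s) + 89137) = 1/((23680/(-47701) + 9058/42) + 89137) = 1/((23680*(-1/47701) + 9058*(1/42)) + 89137) = 1/((-23680/47701 + 647/3) + 89137) = 1/(30791507/143103 + 89137) = 1/(12786563618/143103) = 143103/12786563618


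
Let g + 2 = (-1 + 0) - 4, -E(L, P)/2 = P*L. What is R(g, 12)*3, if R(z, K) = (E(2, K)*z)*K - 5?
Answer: 12081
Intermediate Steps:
E(L, P) = -2*L*P (E(L, P) = -2*P*L = -2*L*P)
g = -7 (g = -2 + ((-1 + 0) - 4) = -2 + (-1 - 4) = -2 - 5 = -7)
R(z, K) = -5 - 4*z*K**2 (R(z, K) = ((-2*2*K)*z)*K - 5 = ((-4*K)*z)*K - 5 = (-4*K*z)*K - 5 = -4*z*K**2 - 5 = -5 - 4*z*K**2)
R(g, 12)*3 = (-5 - 4*(-7)*12**2)*3 = (-5 - 4*(-7)*144)*3 = (-5 + 4032)*3 = 4027*3 = 12081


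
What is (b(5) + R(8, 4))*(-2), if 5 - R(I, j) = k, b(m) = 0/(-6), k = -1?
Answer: -12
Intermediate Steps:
b(m) = 0 (b(m) = 0*(-1/6) = 0)
R(I, j) = 6 (R(I, j) = 5 - 1*(-1) = 5 + 1 = 6)
(b(5) + R(8, 4))*(-2) = (0 + 6)*(-2) = 6*(-2) = -12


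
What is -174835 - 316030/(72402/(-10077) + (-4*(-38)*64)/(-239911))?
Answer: -381666731822120/2911344213 ≈ -1.3110e+5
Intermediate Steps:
-174835 - 316030/(72402/(-10077) + (-4*(-38)*64)/(-239911)) = -174835 - 316030/(72402*(-1/10077) + (152*64)*(-1/239911)) = -174835 - 316030/(-24134/3359 + 9728*(-1/239911)) = -174835 - 316030/(-24134/3359 - 9728/239911) = -174835 - 316030/(-5822688426/805861049) = -174835 - 316030*(-805861049)/5822688426 = -174835 - 1*(-127338133657735/2911344213) = -174835 + 127338133657735/2911344213 = -381666731822120/2911344213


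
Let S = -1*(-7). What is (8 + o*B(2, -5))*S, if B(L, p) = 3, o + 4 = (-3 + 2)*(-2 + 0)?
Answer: 14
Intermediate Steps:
o = -2 (o = -4 + (-3 + 2)*(-2 + 0) = -4 - 1*(-2) = -4 + 2 = -2)
S = 7
(8 + o*B(2, -5))*S = (8 - 2*3)*7 = (8 - 6)*7 = 2*7 = 14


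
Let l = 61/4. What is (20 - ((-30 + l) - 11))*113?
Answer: 20679/4 ≈ 5169.8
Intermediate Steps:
l = 61/4 (l = 61*(1/4) = 61/4 ≈ 15.250)
(20 - ((-30 + l) - 11))*113 = (20 - ((-30 + 61/4) - 11))*113 = (20 - (-59/4 - 11))*113 = (20 - 1*(-103/4))*113 = (20 + 103/4)*113 = (183/4)*113 = 20679/4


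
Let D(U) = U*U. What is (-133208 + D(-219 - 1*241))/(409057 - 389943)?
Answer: 39196/9557 ≈ 4.1013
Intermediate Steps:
D(U) = U²
(-133208 + D(-219 - 1*241))/(409057 - 389943) = (-133208 + (-219 - 1*241)²)/(409057 - 389943) = (-133208 + (-219 - 241)²)/19114 = (-133208 + (-460)²)*(1/19114) = (-133208 + 211600)*(1/19114) = 78392*(1/19114) = 39196/9557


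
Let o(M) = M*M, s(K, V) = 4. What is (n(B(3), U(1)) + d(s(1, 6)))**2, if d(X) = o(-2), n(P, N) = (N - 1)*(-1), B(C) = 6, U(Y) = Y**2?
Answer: 16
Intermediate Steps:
n(P, N) = 1 - N (n(P, N) = (-1 + N)*(-1) = 1 - N)
o(M) = M**2
d(X) = 4 (d(X) = (-2)**2 = 4)
(n(B(3), U(1)) + d(s(1, 6)))**2 = ((1 - 1*1**2) + 4)**2 = ((1 - 1*1) + 4)**2 = ((1 - 1) + 4)**2 = (0 + 4)**2 = 4**2 = 16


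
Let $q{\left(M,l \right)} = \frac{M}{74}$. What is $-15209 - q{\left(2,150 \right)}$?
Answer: $- \frac{562734}{37} \approx -15209.0$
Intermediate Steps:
$q{\left(M,l \right)} = \frac{M}{74}$ ($q{\left(M,l \right)} = M \frac{1}{74} = \frac{M}{74}$)
$-15209 - q{\left(2,150 \right)} = -15209 - \frac{1}{74} \cdot 2 = -15209 - \frac{1}{37} = - \frac{562734}{37}$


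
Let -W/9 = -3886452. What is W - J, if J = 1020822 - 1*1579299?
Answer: 35536545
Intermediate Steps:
J = -558477 (J = 1020822 - 1579299 = -558477)
W = 34978068 (W = -9*(-3886452) = 34978068)
W - J = 34978068 - 1*(-558477) = 34978068 + 558477 = 35536545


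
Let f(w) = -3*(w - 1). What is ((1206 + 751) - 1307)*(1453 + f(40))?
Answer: 868400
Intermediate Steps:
f(w) = 3 - 3*w (f(w) = -3*(-1 + w) = 3 - 3*w)
((1206 + 751) - 1307)*(1453 + f(40)) = ((1206 + 751) - 1307)*(1453 + (3 - 3*40)) = (1957 - 1307)*(1453 + (3 - 120)) = 650*(1453 - 117) = 650*1336 = 868400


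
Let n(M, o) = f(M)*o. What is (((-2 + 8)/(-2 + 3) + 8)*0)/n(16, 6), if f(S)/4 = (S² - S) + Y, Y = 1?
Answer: 0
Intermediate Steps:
f(S) = 4 - 4*S + 4*S² (f(S) = 4*((S² - S) + 1) = 4*(1 + S² - S) = 4 - 4*S + 4*S²)
n(M, o) = o*(4 - 4*M + 4*M²) (n(M, o) = (4 - 4*M + 4*M²)*o = o*(4 - 4*M + 4*M²))
(((-2 + 8)/(-2 + 3) + 8)*0)/n(16, 6) = (((-2 + 8)/(-2 + 3) + 8)*0)/((4*6*(1 + 16² - 1*16))) = ((6/1 + 8)*0)/((4*6*(1 + 256 - 16))) = ((6*1 + 8)*0)/((4*6*241)) = ((6 + 8)*0)/5784 = (14*0)*(1/5784) = 0*(1/5784) = 0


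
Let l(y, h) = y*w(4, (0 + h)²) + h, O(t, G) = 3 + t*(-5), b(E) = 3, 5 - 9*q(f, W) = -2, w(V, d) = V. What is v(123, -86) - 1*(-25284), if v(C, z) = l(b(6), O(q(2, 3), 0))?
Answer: 227656/9 ≈ 25295.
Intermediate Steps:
q(f, W) = 7/9 (q(f, W) = 5/9 - ⅑*(-2) = 5/9 + 2/9 = 7/9)
O(t, G) = 3 - 5*t
l(y, h) = h + 4*y (l(y, h) = y*4 + h = 4*y + h = h + 4*y)
v(C, z) = 100/9 (v(C, z) = (3 - 5*7/9) + 4*3 = (3 - 35/9) + 12 = -8/9 + 12 = 100/9)
v(123, -86) - 1*(-25284) = 100/9 - 1*(-25284) = 100/9 + 25284 = 227656/9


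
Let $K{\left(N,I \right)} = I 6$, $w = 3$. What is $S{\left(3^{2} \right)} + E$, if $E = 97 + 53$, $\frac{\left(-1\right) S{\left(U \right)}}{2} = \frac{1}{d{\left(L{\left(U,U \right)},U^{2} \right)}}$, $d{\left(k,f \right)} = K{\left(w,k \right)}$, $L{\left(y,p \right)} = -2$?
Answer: $\frac{901}{6} \approx 150.17$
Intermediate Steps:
$K{\left(N,I \right)} = 6 I$
$d{\left(k,f \right)} = 6 k$
$S{\left(U \right)} = \frac{1}{6}$ ($S{\left(U \right)} = - \frac{2}{6 \left(-2\right)} = - \frac{2}{-12} = \left(-2\right) \left(- \frac{1}{12}\right) = \frac{1}{6}$)
$E = 150$
$S{\left(3^{2} \right)} + E = \frac{1}{6} + 150 = \frac{901}{6}$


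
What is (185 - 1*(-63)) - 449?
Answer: -201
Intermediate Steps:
(185 - 1*(-63)) - 449 = (185 + 63) - 449 = 248 - 449 = -201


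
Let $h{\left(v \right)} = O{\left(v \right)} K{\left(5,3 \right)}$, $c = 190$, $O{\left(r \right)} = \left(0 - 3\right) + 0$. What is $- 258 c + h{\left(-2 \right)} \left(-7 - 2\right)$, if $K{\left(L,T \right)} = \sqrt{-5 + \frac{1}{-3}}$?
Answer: $-49020 + 36 i \sqrt{3} \approx -49020.0 + 62.354 i$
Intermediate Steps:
$O{\left(r \right)} = -3$ ($O{\left(r \right)} = -3 + 0 = -3$)
$K{\left(L,T \right)} = \frac{4 i \sqrt{3}}{3}$ ($K{\left(L,T \right)} = \sqrt{-5 - \frac{1}{3}} = \sqrt{- \frac{16}{3}} = \frac{4 i \sqrt{3}}{3}$)
$h{\left(v \right)} = - 4 i \sqrt{3}$ ($h{\left(v \right)} = - 3 \frac{4 i \sqrt{3}}{3} = - 4 i \sqrt{3}$)
$- 258 c + h{\left(-2 \right)} \left(-7 - 2\right) = \left(-258\right) 190 + - 4 i \sqrt{3} \left(-7 - 2\right) = -49020 + - 4 i \sqrt{3} \left(-9\right) = -49020 + 36 i \sqrt{3}$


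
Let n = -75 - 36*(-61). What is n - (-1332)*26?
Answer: 36753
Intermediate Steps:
n = 2121 (n = -75 + 2196 = 2121)
n - (-1332)*26 = 2121 - (-1332)*26 = 2121 - 1*(-34632) = 2121 + 34632 = 36753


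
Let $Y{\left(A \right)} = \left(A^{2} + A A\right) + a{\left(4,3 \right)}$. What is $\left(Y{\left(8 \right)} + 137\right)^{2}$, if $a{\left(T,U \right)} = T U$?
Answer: $76729$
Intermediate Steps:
$Y{\left(A \right)} = 12 + 2 A^{2}$ ($Y{\left(A \right)} = \left(A^{2} + A A\right) + 4 \cdot 3 = \left(A^{2} + A^{2}\right) + 12 = 2 A^{2} + 12 = 12 + 2 A^{2}$)
$\left(Y{\left(8 \right)} + 137\right)^{2} = \left(\left(12 + 2 \cdot 8^{2}\right) + 137\right)^{2} = \left(\left(12 + 2 \cdot 64\right) + 137\right)^{2} = \left(\left(12 + 128\right) + 137\right)^{2} = \left(140 + 137\right)^{2} = 277^{2} = 76729$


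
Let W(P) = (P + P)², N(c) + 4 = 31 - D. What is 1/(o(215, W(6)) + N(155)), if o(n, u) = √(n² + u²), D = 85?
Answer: 2/2193 + √66961/63597 ≈ 0.0049809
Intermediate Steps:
N(c) = -58 (N(c) = -4 + (31 - 1*85) = -4 + (31 - 85) = -4 - 54 = -58)
W(P) = 4*P² (W(P) = (2*P)² = 4*P²)
1/(o(215, W(6)) + N(155)) = 1/(√(215² + (4*6²)²) - 58) = 1/(√(46225 + (4*36)²) - 58) = 1/(√(46225 + 144²) - 58) = 1/(√(46225 + 20736) - 58) = 1/(√66961 - 58) = 1/(-58 + √66961)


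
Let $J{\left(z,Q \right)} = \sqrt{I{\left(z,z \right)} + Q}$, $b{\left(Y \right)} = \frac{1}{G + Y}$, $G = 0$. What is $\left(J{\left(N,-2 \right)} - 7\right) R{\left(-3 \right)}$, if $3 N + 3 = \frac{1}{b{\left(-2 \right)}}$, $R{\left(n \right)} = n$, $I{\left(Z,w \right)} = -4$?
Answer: $21 - 3 i \sqrt{6} \approx 21.0 - 7.3485 i$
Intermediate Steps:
$b{\left(Y \right)} = \frac{1}{Y}$ ($b{\left(Y \right)} = \frac{1}{0 + Y} = \frac{1}{Y}$)
$N = - \frac{5}{3}$ ($N = -1 + \frac{1}{3 \frac{1}{-2}} = -1 + \frac{1}{3 \left(- \frac{1}{2}\right)} = -1 + \frac{1}{3} \left(-2\right) = -1 - \frac{2}{3} = - \frac{5}{3} \approx -1.6667$)
$J{\left(z,Q \right)} = \sqrt{-4 + Q}$
$\left(J{\left(N,-2 \right)} - 7\right) R{\left(-3 \right)} = \left(\sqrt{-4 - 2} - 7\right) \left(-3\right) = \left(\sqrt{-6} - 7\right) \left(-3\right) = \left(i \sqrt{6} - 7\right) \left(-3\right) = \left(-7 + i \sqrt{6}\right) \left(-3\right) = 21 - 3 i \sqrt{6}$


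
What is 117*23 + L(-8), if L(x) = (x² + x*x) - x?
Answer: 2827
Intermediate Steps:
L(x) = -x + 2*x² (L(x) = (x² + x²) - x = 2*x² - x = -x + 2*x²)
117*23 + L(-8) = 117*23 - 8*(-1 + 2*(-8)) = 2691 - 8*(-1 - 16) = 2691 - 8*(-17) = 2691 + 136 = 2827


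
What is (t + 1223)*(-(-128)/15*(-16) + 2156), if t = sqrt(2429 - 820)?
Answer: 37047116/15 + 30292*sqrt(1609)/15 ≈ 2.5508e+6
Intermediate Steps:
t = sqrt(1609) ≈ 40.112
(t + 1223)*(-(-128)/15*(-16) + 2156) = (sqrt(1609) + 1223)*(-(-128)/15*(-16) + 2156) = (1223 + sqrt(1609))*(-(-128)/15*(-16) + 2156) = (1223 + sqrt(1609))*(-16*(-8/15)*(-16) + 2156) = (1223 + sqrt(1609))*((128/15)*(-16) + 2156) = (1223 + sqrt(1609))*(-2048/15 + 2156) = (1223 + sqrt(1609))*(30292/15) = 37047116/15 + 30292*sqrt(1609)/15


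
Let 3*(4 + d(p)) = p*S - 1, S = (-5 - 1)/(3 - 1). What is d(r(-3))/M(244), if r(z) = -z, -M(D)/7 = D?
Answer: 11/2562 ≈ 0.0042935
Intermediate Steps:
M(D) = -7*D
S = -3 (S = -6/2 = -6*½ = -3)
d(p) = -13/3 - p (d(p) = -4 + (p*(-3) - 1)/3 = -4 + (-3*p - 1)/3 = -4 + (-1 - 3*p)/3 = -4 + (-⅓ - p) = -13/3 - p)
d(r(-3))/M(244) = (-13/3 - (-1)*(-3))/((-7*244)) = (-13/3 - 1*3)/(-1708) = (-13/3 - 3)*(-1/1708) = -22/3*(-1/1708) = 11/2562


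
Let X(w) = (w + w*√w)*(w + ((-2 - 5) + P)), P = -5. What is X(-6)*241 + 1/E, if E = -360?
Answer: 9370079/360 + 26028*I*√6 ≈ 26028.0 + 63755.0*I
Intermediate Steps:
X(w) = (-12 + w)*(w + w^(3/2)) (X(w) = (w + w*√w)*(w + ((-2 - 5) - 5)) = (w + w^(3/2))*(w + (-7 - 5)) = (w + w^(3/2))*(w - 12) = (w + w^(3/2))*(-12 + w) = (-12 + w)*(w + w^(3/2)))
X(-6)*241 + 1/E = ((-6)² + (-6)^(5/2) - 12*(-6) - (-72)*I*√6)*241 + 1/(-360) = (36 + 36*I*√6 + 72 - (-72)*I*√6)*241 - 1/360 = (36 + 36*I*√6 + 72 + 72*I*√6)*241 - 1/360 = (108 + 108*I*√6)*241 - 1/360 = (26028 + 26028*I*√6) - 1/360 = 9370079/360 + 26028*I*√6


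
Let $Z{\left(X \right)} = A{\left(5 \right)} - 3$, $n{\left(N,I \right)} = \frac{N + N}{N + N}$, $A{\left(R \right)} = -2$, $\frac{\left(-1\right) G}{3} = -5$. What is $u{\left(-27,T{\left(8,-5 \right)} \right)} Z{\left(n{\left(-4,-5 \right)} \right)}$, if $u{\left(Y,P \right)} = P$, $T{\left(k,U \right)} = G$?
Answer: $-75$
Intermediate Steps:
$G = 15$ ($G = \left(-3\right) \left(-5\right) = 15$)
$T{\left(k,U \right)} = 15$
$n{\left(N,I \right)} = 1$ ($n{\left(N,I \right)} = \frac{2 N}{2 N} = 2 N \frac{1}{2 N} = 1$)
$Z{\left(X \right)} = -5$ ($Z{\left(X \right)} = -2 - 3 = -5$)
$u{\left(-27,T{\left(8,-5 \right)} \right)} Z{\left(n{\left(-4,-5 \right)} \right)} = 15 \left(-5\right) = -75$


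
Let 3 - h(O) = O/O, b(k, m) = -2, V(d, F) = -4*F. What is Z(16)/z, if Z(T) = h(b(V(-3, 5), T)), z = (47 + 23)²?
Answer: 1/2450 ≈ 0.00040816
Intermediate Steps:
z = 4900 (z = 70² = 4900)
h(O) = 2 (h(O) = 3 - O/O = 3 - 1*1 = 3 - 1 = 2)
Z(T) = 2
Z(16)/z = 2/4900 = 2*(1/4900) = 1/2450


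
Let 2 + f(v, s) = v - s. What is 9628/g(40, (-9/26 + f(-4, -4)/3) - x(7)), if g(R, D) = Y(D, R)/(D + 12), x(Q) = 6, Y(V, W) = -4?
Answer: -936323/78 ≈ -12004.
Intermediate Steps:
f(v, s) = -2 + v - s (f(v, s) = -2 + (v - s) = -2 + v - s)
g(R, D) = -4/(12 + D) (g(R, D) = -4/(D + 12) = -4/(12 + D))
9628/g(40, (-9/26 + f(-4, -4)/3) - x(7)) = 9628/((-4/(12 + ((-9/26 + (-2 - 4 - 1*(-4))/3) - 1*6)))) = 9628/((-4/(12 + ((-9*1/26 + (-2 - 4 + 4)*(⅓)) - 6)))) = 9628/((-4/(12 + ((-9/26 - 2*⅓) - 6)))) = 9628/((-4/(12 + ((-9/26 - ⅔) - 6)))) = 9628/((-4/(12 + (-79/78 - 6)))) = 9628/((-4/(12 - 547/78))) = 9628/((-4/389/78)) = 9628/((-4*78/389)) = 9628/(-312/389) = 9628*(-389/312) = -936323/78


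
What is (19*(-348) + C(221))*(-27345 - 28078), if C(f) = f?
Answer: 354208393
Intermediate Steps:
(19*(-348) + C(221))*(-27345 - 28078) = (19*(-348) + 221)*(-27345 - 28078) = (-6612 + 221)*(-55423) = -6391*(-55423) = 354208393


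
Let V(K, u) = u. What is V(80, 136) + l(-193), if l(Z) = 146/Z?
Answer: 26102/193 ≈ 135.24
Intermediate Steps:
V(80, 136) + l(-193) = 136 + 146/(-193) = 136 + 146*(-1/193) = 136 - 146/193 = 26102/193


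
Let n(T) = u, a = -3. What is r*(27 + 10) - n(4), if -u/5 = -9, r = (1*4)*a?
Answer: -489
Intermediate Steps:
r = -12 (r = (1*4)*(-3) = 4*(-3) = -12)
u = 45 (u = -5*(-9) = 45)
n(T) = 45
r*(27 + 10) - n(4) = -12*(27 + 10) - 1*45 = -12*37 - 45 = -444 - 45 = -489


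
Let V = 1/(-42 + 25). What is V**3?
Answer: -1/4913 ≈ -0.00020354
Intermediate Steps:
V = -1/17 (V = 1/(-17) = -1/17 ≈ -0.058824)
V**3 = (-1/17)**3 = -1/4913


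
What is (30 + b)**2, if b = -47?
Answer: 289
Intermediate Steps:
(30 + b)**2 = (30 - 47)**2 = (-17)**2 = 289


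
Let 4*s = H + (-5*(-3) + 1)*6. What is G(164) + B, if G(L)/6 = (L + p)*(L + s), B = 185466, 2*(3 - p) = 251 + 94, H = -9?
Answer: 717345/4 ≈ 1.7934e+5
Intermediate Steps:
p = -339/2 (p = 3 - (251 + 94)/2 = 3 - 1/2*345 = 3 - 345/2 = -339/2 ≈ -169.50)
s = 87/4 (s = (-9 + (-5*(-3) + 1)*6)/4 = (-9 + (15 + 1)*6)/4 = (-9 + 16*6)/4 = (-9 + 96)/4 = (1/4)*87 = 87/4 ≈ 21.750)
G(L) = 6*(-339/2 + L)*(87/4 + L) (G(L) = 6*((L - 339/2)*(L + 87/4)) = 6*((-339/2 + L)*(87/4 + L)) = 6*(-339/2 + L)*(87/4 + L))
G(164) + B = (-88479/4 + 6*164**2 - 1773/2*164) + 185466 = (-88479/4 + 6*26896 - 145386) + 185466 = (-88479/4 + 161376 - 145386) + 185466 = -24519/4 + 185466 = 717345/4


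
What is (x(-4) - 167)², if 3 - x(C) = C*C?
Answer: 32400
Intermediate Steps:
x(C) = 3 - C² (x(C) = 3 - C*C = 3 - C²)
(x(-4) - 167)² = ((3 - 1*(-4)²) - 167)² = ((3 - 1*16) - 167)² = ((3 - 16) - 167)² = (-13 - 167)² = (-180)² = 32400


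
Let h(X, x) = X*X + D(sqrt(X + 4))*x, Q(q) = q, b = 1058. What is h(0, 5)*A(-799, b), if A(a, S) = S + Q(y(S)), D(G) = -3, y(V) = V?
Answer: -31740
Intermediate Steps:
h(X, x) = X**2 - 3*x (h(X, x) = X*X - 3*x = X**2 - 3*x)
A(a, S) = 2*S (A(a, S) = S + S = 2*S)
h(0, 5)*A(-799, b) = (0**2 - 3*5)*(2*1058) = (0 - 15)*2116 = -15*2116 = -31740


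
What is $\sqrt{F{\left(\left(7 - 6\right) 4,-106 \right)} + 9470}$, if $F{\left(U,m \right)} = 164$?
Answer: $\sqrt{9634} \approx 98.153$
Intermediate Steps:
$\sqrt{F{\left(\left(7 - 6\right) 4,-106 \right)} + 9470} = \sqrt{164 + 9470} = \sqrt{9634}$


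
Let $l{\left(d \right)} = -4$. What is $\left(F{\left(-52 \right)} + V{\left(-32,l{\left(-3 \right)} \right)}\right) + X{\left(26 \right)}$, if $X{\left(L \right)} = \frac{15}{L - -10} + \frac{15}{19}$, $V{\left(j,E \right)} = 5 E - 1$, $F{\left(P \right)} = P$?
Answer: $- \frac{16369}{228} \approx -71.794$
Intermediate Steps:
$V{\left(j,E \right)} = -1 + 5 E$
$X{\left(L \right)} = \frac{15}{19} + \frac{15}{10 + L}$ ($X{\left(L \right)} = \frac{15}{L + 10} + 15 \cdot \frac{1}{19} = \frac{15}{10 + L} + \frac{15}{19} = \frac{15}{19} + \frac{15}{10 + L}$)
$\left(F{\left(-52 \right)} + V{\left(-32,l{\left(-3 \right)} \right)}\right) + X{\left(26 \right)} = \left(-52 + \left(-1 + 5 \left(-4\right)\right)\right) + \frac{15 \left(29 + 26\right)}{19 \left(10 + 26\right)} = \left(-52 - 21\right) + \frac{15}{19} \cdot \frac{1}{36} \cdot 55 = -73 + \frac{275}{228} = - \frac{16369}{228}$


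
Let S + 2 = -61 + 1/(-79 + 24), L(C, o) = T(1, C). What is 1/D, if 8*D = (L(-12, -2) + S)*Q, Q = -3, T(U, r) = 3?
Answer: 440/9903 ≈ 0.044431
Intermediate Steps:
L(C, o) = 3
S = -3466/55 (S = -2 + (-61 + 1/(-79 + 24)) = -2 + (-61 + 1/(-55)) = -2 + (-61 - 1/55) = -2 - 3356/55 = -3466/55 ≈ -63.018)
D = 9903/440 (D = ((3 - 3466/55)*(-3))/8 = (-3301/55*(-3))/8 = (1/8)*(9903/55) = 9903/440 ≈ 22.507)
1/D = 1/(9903/440) = 440/9903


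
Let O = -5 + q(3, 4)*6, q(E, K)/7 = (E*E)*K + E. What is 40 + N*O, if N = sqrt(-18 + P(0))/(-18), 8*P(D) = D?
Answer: 40 - 1633*I*sqrt(2)/6 ≈ 40.0 - 384.9*I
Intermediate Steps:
P(D) = D/8
q(E, K) = 7*E + 7*K*E**2 (q(E, K) = 7*((E*E)*K + E) = 7*(E**2*K + E) = 7*(K*E**2 + E) = 7*(E + K*E**2) = 7*E + 7*K*E**2)
N = -I*sqrt(2)/6 (N = sqrt(-18 + (1/8)*0)/(-18) = sqrt(-18 + 0)*(-1/18) = sqrt(-18)*(-1/18) = (3*I*sqrt(2))*(-1/18) = -I*sqrt(2)/6 ≈ -0.2357*I)
O = 1633 (O = -5 + (7*3*(1 + 3*4))*6 = -5 + (7*3*(1 + 12))*6 = -5 + (7*3*13)*6 = -5 + 273*6 = -5 + 1638 = 1633)
40 + N*O = 40 - I*sqrt(2)/6*1633 = 40 - 1633*I*sqrt(2)/6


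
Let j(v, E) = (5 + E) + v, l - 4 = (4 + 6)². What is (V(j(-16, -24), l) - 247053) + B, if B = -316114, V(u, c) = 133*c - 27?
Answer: -549362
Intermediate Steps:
l = 104 (l = 4 + (4 + 6)² = 4 + 10² = 4 + 100 = 104)
j(v, E) = 5 + E + v
V(u, c) = -27 + 133*c
(V(j(-16, -24), l) - 247053) + B = ((-27 + 133*104) - 247053) - 316114 = ((-27 + 13832) - 247053) - 316114 = (13805 - 247053) - 316114 = -233248 - 316114 = -549362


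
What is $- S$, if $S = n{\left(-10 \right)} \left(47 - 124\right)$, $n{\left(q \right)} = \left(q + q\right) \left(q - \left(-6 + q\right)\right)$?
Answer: $-9240$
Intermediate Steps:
$n{\left(q \right)} = 12 q$ ($n{\left(q \right)} = 2 q 6 = 12 q$)
$S = 9240$ ($S = 12 \left(-10\right) \left(47 - 124\right) = \left(-120\right) \left(-77\right) = 9240$)
$- S = \left(-1\right) 9240 = -9240$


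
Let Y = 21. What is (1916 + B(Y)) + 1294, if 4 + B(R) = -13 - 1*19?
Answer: 3174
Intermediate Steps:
B(R) = -36 (B(R) = -4 + (-13 - 1*19) = -4 + (-13 - 19) = -4 - 32 = -36)
(1916 + B(Y)) + 1294 = (1916 - 36) + 1294 = 1880 + 1294 = 3174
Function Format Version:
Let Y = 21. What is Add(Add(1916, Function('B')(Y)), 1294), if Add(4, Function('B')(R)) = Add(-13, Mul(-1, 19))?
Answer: 3174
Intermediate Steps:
Function('B')(R) = -36 (Function('B')(R) = Add(-4, Add(-13, Mul(-1, 19))) = Add(-4, Add(-13, -19)) = Add(-4, -32) = -36)
Add(Add(1916, Function('B')(Y)), 1294) = Add(Add(1916, -36), 1294) = Add(1880, 1294) = 3174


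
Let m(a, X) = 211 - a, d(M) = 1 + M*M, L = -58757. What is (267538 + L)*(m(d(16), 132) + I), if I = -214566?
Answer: -44806907972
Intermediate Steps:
d(M) = 1 + M²
(267538 + L)*(m(d(16), 132) + I) = (267538 - 58757)*((211 - (1 + 16²)) - 214566) = 208781*((211 - (1 + 256)) - 214566) = 208781*((211 - 1*257) - 214566) = 208781*((211 - 257) - 214566) = 208781*(-46 - 214566) = 208781*(-214612) = -44806907972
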